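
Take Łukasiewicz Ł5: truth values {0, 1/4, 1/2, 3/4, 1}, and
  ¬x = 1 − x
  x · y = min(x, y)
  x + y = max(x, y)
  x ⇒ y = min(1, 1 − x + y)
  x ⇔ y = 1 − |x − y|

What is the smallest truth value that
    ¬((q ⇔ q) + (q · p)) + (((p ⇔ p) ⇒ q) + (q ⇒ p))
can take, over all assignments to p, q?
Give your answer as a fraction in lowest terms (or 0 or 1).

1/2

Take p = 0, q = 1/2:
q ⇔ q = 1/2 ⇔ 1/2 = 1
q · p = 1/2 · 0 = 0
(q ⇔ q) + (q · p) = 1 + 0 = 1
¬((q ⇔ q) + (q · p)) = ¬1 = 0
p ⇔ p = 0 ⇔ 0 = 1
(p ⇔ p) ⇒ q = 1 ⇒ 1/2 = 1/2
q ⇒ p = 1/2 ⇒ 0 = 1/2
((p ⇔ p) ⇒ q) + (q ⇒ p) = 1/2 + 1/2 = 1/2
¬((q ⇔ q) + (q · p)) + (((p ⇔ p) ⇒ q) + (q ⇒ p)) = 0 + 1/2 = 1/2
No assignment yields a value below 1/2, so this is the minimum.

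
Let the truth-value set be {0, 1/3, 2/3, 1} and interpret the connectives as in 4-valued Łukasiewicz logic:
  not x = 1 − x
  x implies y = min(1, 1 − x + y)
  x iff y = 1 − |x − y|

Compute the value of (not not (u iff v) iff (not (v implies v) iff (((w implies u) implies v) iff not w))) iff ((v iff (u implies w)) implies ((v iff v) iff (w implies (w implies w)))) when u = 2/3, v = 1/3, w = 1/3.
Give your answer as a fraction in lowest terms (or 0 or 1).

2/3

u iff v = 2/3 iff 1/3 = 2/3
not (u iff v) = not 2/3 = 1/3
not not (u iff v) = not 1/3 = 2/3
v implies v = 1/3 implies 1/3 = 1
not (v implies v) = not 1 = 0
w implies u = 1/3 implies 2/3 = 1
(w implies u) implies v = 1 implies 1/3 = 1/3
not w = not 1/3 = 2/3
((w implies u) implies v) iff not w = 1/3 iff 2/3 = 2/3
not (v implies v) iff (((w implies u) implies v) iff not w) = 0 iff 2/3 = 1/3
not not (u iff v) iff (not (v implies v) iff (((w implies u) implies v) iff not w)) = 2/3 iff 1/3 = 2/3
u implies w = 2/3 implies 1/3 = 2/3
v iff (u implies w) = 1/3 iff 2/3 = 2/3
v iff v = 1/3 iff 1/3 = 1
w implies w = 1/3 implies 1/3 = 1
w implies (w implies w) = 1/3 implies 1 = 1
(v iff v) iff (w implies (w implies w)) = 1 iff 1 = 1
(v iff (u implies w)) implies ((v iff v) iff (w implies (w implies w))) = 2/3 implies 1 = 1
(not not (u iff v) iff (not (v implies v) iff (((w implies u) implies v) iff not w))) iff ((v iff (u implies w)) implies ((v iff v) iff (w implies (w implies w)))) = 2/3 iff 1 = 2/3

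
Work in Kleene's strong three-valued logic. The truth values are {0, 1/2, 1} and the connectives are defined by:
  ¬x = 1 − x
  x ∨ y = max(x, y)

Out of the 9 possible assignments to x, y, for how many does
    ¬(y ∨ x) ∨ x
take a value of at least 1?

x = 0, y = 0 ↦ 1  ≥
x = 0, y = 1/2 ↦ 1/2  <
x = 0, y = 1 ↦ 0  <
x = 1/2, y = 0 ↦ 1/2  <
x = 1/2, y = 1/2 ↦ 1/2  <
x = 1/2, y = 1 ↦ 1/2  <
x = 1, y = 0 ↦ 1  ≥
x = 1, y = 1/2 ↦ 1  ≥
x = 1, y = 1 ↦ 1  ≥
So 4 of the 9 assignments meet the threshold.

4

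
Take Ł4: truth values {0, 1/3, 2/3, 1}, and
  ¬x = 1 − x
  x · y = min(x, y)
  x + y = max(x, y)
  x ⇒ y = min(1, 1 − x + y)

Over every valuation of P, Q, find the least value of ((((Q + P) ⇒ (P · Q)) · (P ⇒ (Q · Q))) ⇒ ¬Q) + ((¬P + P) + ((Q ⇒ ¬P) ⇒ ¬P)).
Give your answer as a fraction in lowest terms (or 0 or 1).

Take P = 1/3, Q = 1/3:
Q + P = 1/3 + 1/3 = 1/3
P · Q = 1/3 · 1/3 = 1/3
(Q + P) ⇒ (P · Q) = 1/3 ⇒ 1/3 = 1
Q · Q = 1/3 · 1/3 = 1/3
P ⇒ (Q · Q) = 1/3 ⇒ 1/3 = 1
((Q + P) ⇒ (P · Q)) · (P ⇒ (Q · Q)) = 1 · 1 = 1
¬Q = ¬1/3 = 2/3
(((Q + P) ⇒ (P · Q)) · (P ⇒ (Q · Q))) ⇒ ¬Q = 1 ⇒ 2/3 = 2/3
¬P = ¬1/3 = 2/3
¬P + P = 2/3 + 1/3 = 2/3
¬P = ¬1/3 = 2/3
Q ⇒ ¬P = 1/3 ⇒ 2/3 = 1
¬P = ¬1/3 = 2/3
(Q ⇒ ¬P) ⇒ ¬P = 1 ⇒ 2/3 = 2/3
(¬P + P) + ((Q ⇒ ¬P) ⇒ ¬P) = 2/3 + 2/3 = 2/3
((((Q + P) ⇒ (P · Q)) · (P ⇒ (Q · Q))) ⇒ ¬Q) + ((¬P + P) + ((Q ⇒ ¬P) ⇒ ¬P)) = 2/3 + 2/3 = 2/3
No assignment yields a value below 2/3, so this is the minimum.

2/3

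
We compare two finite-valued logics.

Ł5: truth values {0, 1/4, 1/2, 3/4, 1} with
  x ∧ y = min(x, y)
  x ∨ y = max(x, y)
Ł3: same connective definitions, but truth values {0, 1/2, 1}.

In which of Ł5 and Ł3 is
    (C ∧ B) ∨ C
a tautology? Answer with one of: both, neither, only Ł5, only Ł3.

neither

In Ł5: at B = 0, C = 0 the value is 0 — not a tautology.
In Ł3: at B = 0, C = 0 the value is 0 — not a tautology.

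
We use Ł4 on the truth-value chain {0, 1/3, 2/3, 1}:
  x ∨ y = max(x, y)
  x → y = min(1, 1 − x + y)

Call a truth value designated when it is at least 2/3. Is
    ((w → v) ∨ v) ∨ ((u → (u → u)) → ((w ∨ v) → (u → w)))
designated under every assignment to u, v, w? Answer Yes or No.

At u = 1, v = 0, w = 2/3, for instance:
w → v = 2/3 → 0 = 1/3
(w → v) ∨ v = 1/3 ∨ 0 = 1/3
u → u = 1 → 1 = 1
u → (u → u) = 1 → 1 = 1
w ∨ v = 2/3 ∨ 0 = 2/3
u → w = 1 → 2/3 = 2/3
(w ∨ v) → (u → w) = 2/3 → 2/3 = 1
(u → (u → u)) → ((w ∨ v) → (u → w)) = 1 → 1 = 1
((w → v) ∨ v) ∨ ((u → (u → u)) → ((w ∨ v) → (u → w))) = 1/3 ∨ 1 = 1
and checking the remaining 63 assignments likewise gives ≥ 2/3 in every case.

Yes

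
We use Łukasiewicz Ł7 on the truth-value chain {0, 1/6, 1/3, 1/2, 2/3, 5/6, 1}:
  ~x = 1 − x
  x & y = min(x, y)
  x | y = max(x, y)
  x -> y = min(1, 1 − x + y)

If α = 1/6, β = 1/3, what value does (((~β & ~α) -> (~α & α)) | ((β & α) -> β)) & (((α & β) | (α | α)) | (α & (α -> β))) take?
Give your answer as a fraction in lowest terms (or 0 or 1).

~β = ~1/3 = 2/3
~α = ~1/6 = 5/6
~β & ~α = 2/3 & 5/6 = 2/3
~α = ~1/6 = 5/6
~α & α = 5/6 & 1/6 = 1/6
(~β & ~α) -> (~α & α) = 2/3 -> 1/6 = 1/2
β & α = 1/3 & 1/6 = 1/6
(β & α) -> β = 1/6 -> 1/3 = 1
((~β & ~α) -> (~α & α)) | ((β & α) -> β) = 1/2 | 1 = 1
α & β = 1/6 & 1/3 = 1/6
α | α = 1/6 | 1/6 = 1/6
(α & β) | (α | α) = 1/6 | 1/6 = 1/6
α -> β = 1/6 -> 1/3 = 1
α & (α -> β) = 1/6 & 1 = 1/6
((α & β) | (α | α)) | (α & (α -> β)) = 1/6 | 1/6 = 1/6
(((~β & ~α) -> (~α & α)) | ((β & α) -> β)) & (((α & β) | (α | α)) | (α & (α -> β))) = 1 & 1/6 = 1/6

1/6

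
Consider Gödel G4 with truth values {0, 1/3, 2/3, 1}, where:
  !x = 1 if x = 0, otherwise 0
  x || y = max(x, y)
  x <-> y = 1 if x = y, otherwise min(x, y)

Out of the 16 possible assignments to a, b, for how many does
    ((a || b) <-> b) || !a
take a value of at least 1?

a = 0, b = 0 ↦ 1  ≥
a = 0, b = 1/3 ↦ 1  ≥
a = 0, b = 2/3 ↦ 1  ≥
a = 0, b = 1 ↦ 1  ≥
a = 1/3, b = 0 ↦ 0  <
a = 1/3, b = 1/3 ↦ 1  ≥
a = 1/3, b = 2/3 ↦ 1  ≥
a = 1/3, b = 1 ↦ 1  ≥
a = 2/3, b = 0 ↦ 0  <
a = 2/3, b = 1/3 ↦ 1/3  <
a = 2/3, b = 2/3 ↦ 1  ≥
a = 2/3, b = 1 ↦ 1  ≥
a = 1, b = 0 ↦ 0  <
a = 1, b = 1/3 ↦ 1/3  <
a = 1, b = 2/3 ↦ 2/3  <
a = 1, b = 1 ↦ 1  ≥
So 10 of the 16 assignments meet the threshold.

10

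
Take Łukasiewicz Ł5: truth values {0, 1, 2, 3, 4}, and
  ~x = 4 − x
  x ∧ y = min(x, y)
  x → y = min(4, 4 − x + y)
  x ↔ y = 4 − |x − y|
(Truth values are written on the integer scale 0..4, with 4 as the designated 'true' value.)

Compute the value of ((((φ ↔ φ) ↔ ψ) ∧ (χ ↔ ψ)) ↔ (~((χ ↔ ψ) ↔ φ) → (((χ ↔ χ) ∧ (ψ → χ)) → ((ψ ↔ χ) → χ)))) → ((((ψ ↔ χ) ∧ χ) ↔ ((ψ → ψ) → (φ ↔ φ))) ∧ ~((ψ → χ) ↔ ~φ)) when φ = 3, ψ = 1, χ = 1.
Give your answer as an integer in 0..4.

φ ↔ φ = 3 ↔ 3 = 4
(φ ↔ φ) ↔ ψ = 4 ↔ 1 = 1
χ ↔ ψ = 1 ↔ 1 = 4
((φ ↔ φ) ↔ ψ) ∧ (χ ↔ ψ) = 1 ∧ 4 = 1
χ ↔ ψ = 1 ↔ 1 = 4
(χ ↔ ψ) ↔ φ = 4 ↔ 3 = 3
~((χ ↔ ψ) ↔ φ) = ~3 = 1
χ ↔ χ = 1 ↔ 1 = 4
ψ → χ = 1 → 1 = 4
(χ ↔ χ) ∧ (ψ → χ) = 4 ∧ 4 = 4
ψ ↔ χ = 1 ↔ 1 = 4
(ψ ↔ χ) → χ = 4 → 1 = 1
((χ ↔ χ) ∧ (ψ → χ)) → ((ψ ↔ χ) → χ) = 4 → 1 = 1
~((χ ↔ ψ) ↔ φ) → (((χ ↔ χ) ∧ (ψ → χ)) → ((ψ ↔ χ) → χ)) = 1 → 1 = 4
(((φ ↔ φ) ↔ ψ) ∧ (χ ↔ ψ)) ↔ (~((χ ↔ ψ) ↔ φ) → (((χ ↔ χ) ∧ (ψ → χ)) → ((ψ ↔ χ) → χ))) = 1 ↔ 4 = 1
ψ ↔ χ = 1 ↔ 1 = 4
(ψ ↔ χ) ∧ χ = 4 ∧ 1 = 1
ψ → ψ = 1 → 1 = 4
φ ↔ φ = 3 ↔ 3 = 4
(ψ → ψ) → (φ ↔ φ) = 4 → 4 = 4
((ψ ↔ χ) ∧ χ) ↔ ((ψ → ψ) → (φ ↔ φ)) = 1 ↔ 4 = 1
ψ → χ = 1 → 1 = 4
~φ = ~3 = 1
(ψ → χ) ↔ ~φ = 4 ↔ 1 = 1
~((ψ → χ) ↔ ~φ) = ~1 = 3
(((ψ ↔ χ) ∧ χ) ↔ ((ψ → ψ) → (φ ↔ φ))) ∧ ~((ψ → χ) ↔ ~φ) = 1 ∧ 3 = 1
((((φ ↔ φ) ↔ ψ) ∧ (χ ↔ ψ)) ↔ (~((χ ↔ ψ) ↔ φ) → (((χ ↔ χ) ∧ (ψ → χ)) → ((ψ ↔ χ) → χ)))) → ((((ψ ↔ χ) ∧ χ) ↔ ((ψ → ψ) → (φ ↔ φ))) ∧ ~((ψ → χ) ↔ ~φ)) = 1 → 1 = 4

4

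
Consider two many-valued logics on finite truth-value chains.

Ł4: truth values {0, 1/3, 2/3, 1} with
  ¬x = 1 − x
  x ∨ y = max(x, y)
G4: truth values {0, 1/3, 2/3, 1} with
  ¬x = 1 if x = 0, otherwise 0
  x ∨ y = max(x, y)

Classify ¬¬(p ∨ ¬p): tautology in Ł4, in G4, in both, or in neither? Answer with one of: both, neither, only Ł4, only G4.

In Ł4: at p = 1/3 the value is 2/3 — not a tautology.
In G4: every assignment gives 1 — tautology.

only G4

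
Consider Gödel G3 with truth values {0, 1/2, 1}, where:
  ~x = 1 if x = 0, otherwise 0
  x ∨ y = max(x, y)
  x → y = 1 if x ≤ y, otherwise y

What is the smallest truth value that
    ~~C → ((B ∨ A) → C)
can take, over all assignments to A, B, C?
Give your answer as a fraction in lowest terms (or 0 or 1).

1/2

Take A = 0, B = 1, C = 1/2:
~C = ~1/2 = 0
~~C = ~0 = 1
B ∨ A = 1 ∨ 0 = 1
(B ∨ A) → C = 1 → 1/2 = 1/2
~~C → ((B ∨ A) → C) = 1 → 1/2 = 1/2
No assignment yields a value below 1/2, so this is the minimum.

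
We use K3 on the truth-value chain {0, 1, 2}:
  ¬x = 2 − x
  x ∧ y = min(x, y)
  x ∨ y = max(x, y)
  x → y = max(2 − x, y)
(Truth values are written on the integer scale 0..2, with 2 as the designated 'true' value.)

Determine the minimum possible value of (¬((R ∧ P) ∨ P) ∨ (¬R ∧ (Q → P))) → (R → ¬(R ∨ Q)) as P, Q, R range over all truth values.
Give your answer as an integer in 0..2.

Take P = 0, Q = 0, R = 2:
R ∧ P = 2 ∧ 0 = 0
(R ∧ P) ∨ P = 0 ∨ 0 = 0
¬((R ∧ P) ∨ P) = ¬0 = 2
¬R = ¬2 = 0
Q → P = 0 → 0 = 2
¬R ∧ (Q → P) = 0 ∧ 2 = 0
¬((R ∧ P) ∨ P) ∨ (¬R ∧ (Q → P)) = 2 ∨ 0 = 2
R ∨ Q = 2 ∨ 0 = 2
¬(R ∨ Q) = ¬2 = 0
R → ¬(R ∨ Q) = 2 → 0 = 0
(¬((R ∧ P) ∨ P) ∨ (¬R ∧ (Q → P))) → (R → ¬(R ∨ Q)) = 2 → 0 = 0
No assignment yields a value below 0, so this is the minimum.

0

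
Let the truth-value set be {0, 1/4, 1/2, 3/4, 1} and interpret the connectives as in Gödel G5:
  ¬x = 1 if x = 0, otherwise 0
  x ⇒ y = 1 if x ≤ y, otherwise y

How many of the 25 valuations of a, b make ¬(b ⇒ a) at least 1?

value 1: 4 assignments (counts)
value 0: 21 assignments
So 4 of the 25 assignments meet the threshold.

4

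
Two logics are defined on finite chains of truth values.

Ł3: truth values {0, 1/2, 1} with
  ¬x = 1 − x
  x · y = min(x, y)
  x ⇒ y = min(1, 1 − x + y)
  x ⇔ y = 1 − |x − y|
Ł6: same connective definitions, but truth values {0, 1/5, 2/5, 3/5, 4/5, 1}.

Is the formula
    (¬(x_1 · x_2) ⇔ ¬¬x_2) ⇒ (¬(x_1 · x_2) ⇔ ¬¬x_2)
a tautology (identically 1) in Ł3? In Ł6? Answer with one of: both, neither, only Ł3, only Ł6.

both

In Ł3: every assignment gives 1 — tautology.
In Ł6: every assignment gives 1 — tautology.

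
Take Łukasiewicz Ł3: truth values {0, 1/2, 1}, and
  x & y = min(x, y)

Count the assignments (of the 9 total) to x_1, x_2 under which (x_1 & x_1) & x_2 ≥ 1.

x_1 = 0, x_2 = 0 ↦ 0  <
x_1 = 0, x_2 = 1/2 ↦ 0  <
x_1 = 0, x_2 = 1 ↦ 0  <
x_1 = 1/2, x_2 = 0 ↦ 0  <
x_1 = 1/2, x_2 = 1/2 ↦ 1/2  <
x_1 = 1/2, x_2 = 1 ↦ 1/2  <
x_1 = 1, x_2 = 0 ↦ 0  <
x_1 = 1, x_2 = 1/2 ↦ 1/2  <
x_1 = 1, x_2 = 1 ↦ 1  ≥
So 1 of the 9 assignments meets the threshold.

1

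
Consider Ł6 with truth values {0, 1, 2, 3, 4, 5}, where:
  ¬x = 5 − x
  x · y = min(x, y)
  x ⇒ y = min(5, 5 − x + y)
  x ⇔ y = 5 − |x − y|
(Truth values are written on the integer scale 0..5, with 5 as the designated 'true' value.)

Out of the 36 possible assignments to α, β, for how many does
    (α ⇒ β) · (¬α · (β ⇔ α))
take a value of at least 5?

value 5: 1 assignment (counts)
value 4: 4 assignments
value 3: 7 assignments
value 2: 9 assignments
value 1: 8 assignments
value 0: 7 assignments
So 1 of the 36 assignments meets the threshold.

1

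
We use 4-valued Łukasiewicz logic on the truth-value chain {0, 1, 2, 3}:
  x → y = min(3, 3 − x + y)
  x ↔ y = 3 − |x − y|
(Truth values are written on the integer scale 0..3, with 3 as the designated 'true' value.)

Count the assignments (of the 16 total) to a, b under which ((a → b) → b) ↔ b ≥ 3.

10

a = 0, b = 0 ↦ 3  ≥
a = 0, b = 1 ↦ 3  ≥
a = 0, b = 2 ↦ 3  ≥
a = 0, b = 3 ↦ 3  ≥
a = 1, b = 0 ↦ 2  <
a = 1, b = 1 ↦ 3  ≥
a = 1, b = 2 ↦ 3  ≥
a = 1, b = 3 ↦ 3  ≥
a = 2, b = 0 ↦ 1  <
a = 2, b = 1 ↦ 2  <
a = 2, b = 2 ↦ 3  ≥
a = 2, b = 3 ↦ 3  ≥
a = 3, b = 0 ↦ 0  <
a = 3, b = 1 ↦ 1  <
a = 3, b = 2 ↦ 2  <
a = 3, b = 3 ↦ 3  ≥
So 10 of the 16 assignments meet the threshold.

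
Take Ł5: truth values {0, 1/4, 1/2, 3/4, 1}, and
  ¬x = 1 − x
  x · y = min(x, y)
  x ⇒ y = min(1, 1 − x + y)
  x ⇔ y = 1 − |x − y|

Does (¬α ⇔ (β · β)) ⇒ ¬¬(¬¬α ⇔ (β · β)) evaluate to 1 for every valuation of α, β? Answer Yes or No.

No

Counterexample: take α = 0, β = 3/4.
¬α = ¬0 = 1
β · β = 3/4 · 3/4 = 3/4
¬α ⇔ (β · β) = 1 ⇔ 3/4 = 3/4
¬α = ¬0 = 1
¬¬α = ¬1 = 0
β · β = 3/4 · 3/4 = 3/4
¬¬α ⇔ (β · β) = 0 ⇔ 3/4 = 1/4
¬(¬¬α ⇔ (β · β)) = ¬1/4 = 3/4
¬¬(¬¬α ⇔ (β · β)) = ¬3/4 = 1/4
(¬α ⇔ (β · β)) ⇒ ¬¬(¬¬α ⇔ (β · β)) = 3/4 ⇒ 1/4 = 1/2
This gives 1/2 ≠ 1.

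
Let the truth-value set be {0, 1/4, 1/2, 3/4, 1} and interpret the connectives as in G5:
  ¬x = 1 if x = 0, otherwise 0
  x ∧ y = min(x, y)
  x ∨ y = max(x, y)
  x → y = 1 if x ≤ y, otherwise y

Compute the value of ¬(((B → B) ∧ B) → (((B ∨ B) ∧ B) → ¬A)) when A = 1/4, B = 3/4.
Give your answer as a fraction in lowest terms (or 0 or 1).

B → B = 3/4 → 3/4 = 1
(B → B) ∧ B = 1 ∧ 3/4 = 3/4
B ∨ B = 3/4 ∨ 3/4 = 3/4
(B ∨ B) ∧ B = 3/4 ∧ 3/4 = 3/4
¬A = ¬1/4 = 0
((B ∨ B) ∧ B) → ¬A = 3/4 → 0 = 0
((B → B) ∧ B) → (((B ∨ B) ∧ B) → ¬A) = 3/4 → 0 = 0
¬(((B → B) ∧ B) → (((B ∨ B) ∧ B) → ¬A)) = ¬0 = 1

1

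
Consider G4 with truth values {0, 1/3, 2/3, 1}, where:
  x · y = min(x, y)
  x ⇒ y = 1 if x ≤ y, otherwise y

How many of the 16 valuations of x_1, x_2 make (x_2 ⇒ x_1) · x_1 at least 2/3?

8

x_1 = 0, x_2 = 0 ↦ 0  <
x_1 = 0, x_2 = 1/3 ↦ 0  <
x_1 = 0, x_2 = 2/3 ↦ 0  <
x_1 = 0, x_2 = 1 ↦ 0  <
x_1 = 1/3, x_2 = 0 ↦ 1/3  <
x_1 = 1/3, x_2 = 1/3 ↦ 1/3  <
x_1 = 1/3, x_2 = 2/3 ↦ 1/3  <
x_1 = 1/3, x_2 = 1 ↦ 1/3  <
x_1 = 2/3, x_2 = 0 ↦ 2/3  ≥
x_1 = 2/3, x_2 = 1/3 ↦ 2/3  ≥
x_1 = 2/3, x_2 = 2/3 ↦ 2/3  ≥
x_1 = 2/3, x_2 = 1 ↦ 2/3  ≥
x_1 = 1, x_2 = 0 ↦ 1  ≥
x_1 = 1, x_2 = 1/3 ↦ 1  ≥
x_1 = 1, x_2 = 2/3 ↦ 1  ≥
x_1 = 1, x_2 = 1 ↦ 1  ≥
So 8 of the 16 assignments meet the threshold.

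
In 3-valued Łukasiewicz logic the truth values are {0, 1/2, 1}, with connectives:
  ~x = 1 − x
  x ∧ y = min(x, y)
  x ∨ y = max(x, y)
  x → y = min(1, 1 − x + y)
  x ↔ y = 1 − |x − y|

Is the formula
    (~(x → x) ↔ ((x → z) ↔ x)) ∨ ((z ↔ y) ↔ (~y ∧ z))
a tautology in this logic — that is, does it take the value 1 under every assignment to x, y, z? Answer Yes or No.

Counterexample: take x = 1/2, y = 0, z = 0.
x → x = 1/2 → 1/2 = 1
~(x → x) = ~1 = 0
x → z = 1/2 → 0 = 1/2
(x → z) ↔ x = 1/2 ↔ 1/2 = 1
~(x → x) ↔ ((x → z) ↔ x) = 0 ↔ 1 = 0
z ↔ y = 0 ↔ 0 = 1
~y = ~0 = 1
~y ∧ z = 1 ∧ 0 = 0
(z ↔ y) ↔ (~y ∧ z) = 1 ↔ 0 = 0
(~(x → x) ↔ ((x → z) ↔ x)) ∨ ((z ↔ y) ↔ (~y ∧ z)) = 0 ∨ 0 = 0
This gives 0 ≠ 1.

No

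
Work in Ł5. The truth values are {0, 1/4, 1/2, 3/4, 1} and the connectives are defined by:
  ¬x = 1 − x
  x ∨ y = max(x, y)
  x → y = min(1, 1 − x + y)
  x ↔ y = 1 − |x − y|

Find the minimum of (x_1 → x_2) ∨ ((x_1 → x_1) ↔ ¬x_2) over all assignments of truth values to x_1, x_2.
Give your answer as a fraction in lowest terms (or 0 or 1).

1/2

Take x_1 = 1, x_2 = 1/2:
x_1 → x_2 = 1 → 1/2 = 1/2
x_1 → x_1 = 1 → 1 = 1
¬x_2 = ¬1/2 = 1/2
(x_1 → x_1) ↔ ¬x_2 = 1 ↔ 1/2 = 1/2
(x_1 → x_2) ∨ ((x_1 → x_1) ↔ ¬x_2) = 1/2 ∨ 1/2 = 1/2
No assignment yields a value below 1/2, so this is the minimum.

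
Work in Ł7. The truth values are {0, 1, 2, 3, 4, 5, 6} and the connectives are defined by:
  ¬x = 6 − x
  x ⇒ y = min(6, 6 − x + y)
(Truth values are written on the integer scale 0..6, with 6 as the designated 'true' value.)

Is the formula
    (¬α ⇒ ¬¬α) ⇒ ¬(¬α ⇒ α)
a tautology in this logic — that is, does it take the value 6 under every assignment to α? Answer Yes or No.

No

Counterexample: take α = 2.
¬α = ¬2 = 4
¬α = ¬2 = 4
¬¬α = ¬4 = 2
¬α ⇒ ¬¬α = 4 ⇒ 2 = 4
¬α ⇒ α = 4 ⇒ 2 = 4
¬(¬α ⇒ α) = ¬4 = 2
(¬α ⇒ ¬¬α) ⇒ ¬(¬α ⇒ α) = 4 ⇒ 2 = 4
This gives 4 ≠ 6.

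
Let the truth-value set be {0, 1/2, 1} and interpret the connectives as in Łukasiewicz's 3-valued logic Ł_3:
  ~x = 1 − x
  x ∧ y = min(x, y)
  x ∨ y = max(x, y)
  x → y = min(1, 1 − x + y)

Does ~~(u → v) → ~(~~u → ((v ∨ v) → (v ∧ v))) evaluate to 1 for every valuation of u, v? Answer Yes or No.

Counterexample: take u = 0, v = 0.
u → v = 0 → 0 = 1
~(u → v) = ~1 = 0
~~(u → v) = ~0 = 1
~u = ~0 = 1
~~u = ~1 = 0
v ∨ v = 0 ∨ 0 = 0
v ∧ v = 0 ∧ 0 = 0
(v ∨ v) → (v ∧ v) = 0 → 0 = 1
~~u → ((v ∨ v) → (v ∧ v)) = 0 → 1 = 1
~(~~u → ((v ∨ v) → (v ∧ v))) = ~1 = 0
~~(u → v) → ~(~~u → ((v ∨ v) → (v ∧ v))) = 1 → 0 = 0
This gives 0 ≠ 1.

No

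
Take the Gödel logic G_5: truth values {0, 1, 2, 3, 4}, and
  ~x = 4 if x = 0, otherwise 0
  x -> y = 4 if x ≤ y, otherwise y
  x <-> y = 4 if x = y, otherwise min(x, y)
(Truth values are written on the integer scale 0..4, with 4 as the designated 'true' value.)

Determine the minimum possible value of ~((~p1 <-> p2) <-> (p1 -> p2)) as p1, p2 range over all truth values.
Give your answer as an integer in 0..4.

0

Take p1 = 0, p2 = 1:
~p1 = ~0 = 4
~p1 <-> p2 = 4 <-> 1 = 1
p1 -> p2 = 0 -> 1 = 4
(~p1 <-> p2) <-> (p1 -> p2) = 1 <-> 4 = 1
~((~p1 <-> p2) <-> (p1 -> p2)) = ~1 = 0
No assignment yields a value below 0, so this is the minimum.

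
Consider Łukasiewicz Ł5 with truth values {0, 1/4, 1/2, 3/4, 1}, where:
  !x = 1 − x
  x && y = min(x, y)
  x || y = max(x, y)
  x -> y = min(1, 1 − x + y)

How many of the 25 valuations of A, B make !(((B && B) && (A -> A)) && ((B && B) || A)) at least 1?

5

value 1: 5 assignments (counts)
value 3/4: 5 assignments
value 1/2: 5 assignments
value 1/4: 5 assignments
value 0: 5 assignments
So 5 of the 25 assignments meet the threshold.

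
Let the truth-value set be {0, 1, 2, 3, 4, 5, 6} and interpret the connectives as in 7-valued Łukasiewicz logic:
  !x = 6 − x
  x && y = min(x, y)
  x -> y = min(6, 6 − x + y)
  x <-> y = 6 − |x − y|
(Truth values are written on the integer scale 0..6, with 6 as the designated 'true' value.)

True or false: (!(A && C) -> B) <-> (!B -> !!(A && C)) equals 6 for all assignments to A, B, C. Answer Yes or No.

At A = 3, B = 1, C = 3, for instance:
A && C = 3 && 3 = 3
!(A && C) = !3 = 3
!(A && C) -> B = 3 -> 1 = 4
!B = !1 = 5
!!(A && C) = !3 = 3
!B -> !!(A && C) = 5 -> 3 = 4
(!(A && C) -> B) <-> (!B -> !!(A && C)) = 4 <-> 4 = 6
and checking the remaining 342 assignments likewise gives ≥ 6 in every case.

Yes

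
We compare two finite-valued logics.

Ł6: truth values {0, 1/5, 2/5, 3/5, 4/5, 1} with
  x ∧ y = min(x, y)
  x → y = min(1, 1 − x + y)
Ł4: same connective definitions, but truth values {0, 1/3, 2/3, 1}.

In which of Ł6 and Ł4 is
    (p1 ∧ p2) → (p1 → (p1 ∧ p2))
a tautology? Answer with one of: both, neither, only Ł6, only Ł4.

both

In Ł6: every assignment gives 1 — tautology.
In Ł4: every assignment gives 1 — tautology.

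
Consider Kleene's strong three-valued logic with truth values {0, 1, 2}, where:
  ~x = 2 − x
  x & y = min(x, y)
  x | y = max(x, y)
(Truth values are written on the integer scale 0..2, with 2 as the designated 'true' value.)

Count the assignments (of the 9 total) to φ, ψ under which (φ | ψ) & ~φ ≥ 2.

φ = 0, ψ = 0 ↦ 0  <
φ = 0, ψ = 1 ↦ 1  <
φ = 0, ψ = 2 ↦ 2  ≥
φ = 1, ψ = 0 ↦ 1  <
φ = 1, ψ = 1 ↦ 1  <
φ = 1, ψ = 2 ↦ 1  <
φ = 2, ψ = 0 ↦ 0  <
φ = 2, ψ = 1 ↦ 0  <
φ = 2, ψ = 2 ↦ 0  <
So 1 of the 9 assignments meets the threshold.

1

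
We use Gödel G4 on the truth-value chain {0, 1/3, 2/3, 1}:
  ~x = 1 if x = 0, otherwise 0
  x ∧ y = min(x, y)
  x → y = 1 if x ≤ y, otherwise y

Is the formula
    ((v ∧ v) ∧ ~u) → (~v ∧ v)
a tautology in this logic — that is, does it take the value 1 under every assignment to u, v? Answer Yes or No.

No

Counterexample: take u = 0, v = 1/3.
v ∧ v = 1/3 ∧ 1/3 = 1/3
~u = ~0 = 1
(v ∧ v) ∧ ~u = 1/3 ∧ 1 = 1/3
~v = ~1/3 = 0
~v ∧ v = 0 ∧ 1/3 = 0
((v ∧ v) ∧ ~u) → (~v ∧ v) = 1/3 → 0 = 0
This gives 0 ≠ 1.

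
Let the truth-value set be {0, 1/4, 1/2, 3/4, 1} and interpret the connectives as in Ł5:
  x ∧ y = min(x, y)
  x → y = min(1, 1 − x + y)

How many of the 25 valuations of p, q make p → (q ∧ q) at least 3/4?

value 1: 15 assignments (counts)
value 3/4: 4 assignments (counts)
value 1/2: 3 assignments
value 1/4: 2 assignments
value 0: 1 assignment
So 19 of the 25 assignments meet the threshold.

19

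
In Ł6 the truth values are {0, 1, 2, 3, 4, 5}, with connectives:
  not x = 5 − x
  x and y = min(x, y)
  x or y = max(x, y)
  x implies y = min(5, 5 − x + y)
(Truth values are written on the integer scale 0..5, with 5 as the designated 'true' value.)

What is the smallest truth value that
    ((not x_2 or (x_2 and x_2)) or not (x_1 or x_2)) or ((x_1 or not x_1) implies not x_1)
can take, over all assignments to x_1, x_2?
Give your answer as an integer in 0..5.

Take x_1 = 4, x_2 = 2:
not x_2 = not 2 = 3
x_2 and x_2 = 2 and 2 = 2
not x_2 or (x_2 and x_2) = 3 or 2 = 3
x_1 or x_2 = 4 or 2 = 4
not (x_1 or x_2) = not 4 = 1
(not x_2 or (x_2 and x_2)) or not (x_1 or x_2) = 3 or 1 = 3
not x_1 = not 4 = 1
x_1 or not x_1 = 4 or 1 = 4
not x_1 = not 4 = 1
(x_1 or not x_1) implies not x_1 = 4 implies 1 = 2
((not x_2 or (x_2 and x_2)) or not (x_1 or x_2)) or ((x_1 or not x_1) implies not x_1) = 3 or 2 = 3
No assignment yields a value below 3, so this is the minimum.

3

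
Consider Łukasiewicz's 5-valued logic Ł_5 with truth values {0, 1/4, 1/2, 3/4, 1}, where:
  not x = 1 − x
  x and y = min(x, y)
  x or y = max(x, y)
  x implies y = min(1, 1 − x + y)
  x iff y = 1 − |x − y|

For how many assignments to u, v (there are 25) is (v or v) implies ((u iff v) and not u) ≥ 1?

value 1: 12 assignments (counts)
value 3/4: 4 assignments
value 1/2: 4 assignments
value 1/4: 3 assignments
value 0: 2 assignments
So 12 of the 25 assignments meet the threshold.

12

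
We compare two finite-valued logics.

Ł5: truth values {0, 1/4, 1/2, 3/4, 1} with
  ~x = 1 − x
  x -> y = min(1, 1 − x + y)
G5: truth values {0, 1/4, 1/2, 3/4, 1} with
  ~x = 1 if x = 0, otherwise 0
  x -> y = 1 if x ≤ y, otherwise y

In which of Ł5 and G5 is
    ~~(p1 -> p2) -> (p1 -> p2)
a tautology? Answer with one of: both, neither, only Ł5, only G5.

only Ł5

In Ł5: every assignment gives 1 — tautology.
In G5: at p1 = 1/2, p2 = 1/4 the value is 1/4 — not a tautology.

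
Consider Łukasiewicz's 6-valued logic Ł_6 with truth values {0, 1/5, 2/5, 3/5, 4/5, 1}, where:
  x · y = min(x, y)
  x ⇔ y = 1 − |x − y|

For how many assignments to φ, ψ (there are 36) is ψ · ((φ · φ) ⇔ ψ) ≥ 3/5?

value 1: 1 assignment (counts)
value 4/5: 4 assignments (counts)
value 3/5: 7 assignments (counts)
value 2/5: 9 assignments
value 1/5: 8 assignments
value 0: 7 assignments
So 12 of the 36 assignments meet the threshold.

12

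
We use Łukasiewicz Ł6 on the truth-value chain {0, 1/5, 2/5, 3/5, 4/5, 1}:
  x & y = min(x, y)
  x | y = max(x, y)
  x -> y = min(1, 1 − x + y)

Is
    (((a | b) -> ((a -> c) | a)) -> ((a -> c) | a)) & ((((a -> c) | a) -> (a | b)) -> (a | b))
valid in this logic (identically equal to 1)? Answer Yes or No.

No

Counterexample: take a = 1/5, b = 0, c = 0.
a | b = 1/5 | 0 = 1/5
a -> c = 1/5 -> 0 = 4/5
(a -> c) | a = 4/5 | 1/5 = 4/5
(a | b) -> ((a -> c) | a) = 1/5 -> 4/5 = 1
((a | b) -> ((a -> c) | a)) -> ((a -> c) | a) = 1 -> 4/5 = 4/5
((a -> c) | a) -> (a | b) = 4/5 -> 1/5 = 2/5
(((a -> c) | a) -> (a | b)) -> (a | b) = 2/5 -> 1/5 = 4/5
(((a | b) -> ((a -> c) | a)) -> ((a -> c) | a)) & ((((a -> c) | a) -> (a | b)) -> (a | b)) = 4/5 & 4/5 = 4/5
This gives 4/5 ≠ 1.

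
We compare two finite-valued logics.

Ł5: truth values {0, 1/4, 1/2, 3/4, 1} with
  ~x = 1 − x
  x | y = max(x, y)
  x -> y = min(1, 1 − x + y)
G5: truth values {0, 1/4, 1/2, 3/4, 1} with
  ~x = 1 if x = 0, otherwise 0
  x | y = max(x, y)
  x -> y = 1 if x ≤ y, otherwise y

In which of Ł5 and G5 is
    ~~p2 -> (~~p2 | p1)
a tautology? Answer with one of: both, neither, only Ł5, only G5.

In Ł5: every assignment gives 1 — tautology.
In G5: every assignment gives 1 — tautology.

both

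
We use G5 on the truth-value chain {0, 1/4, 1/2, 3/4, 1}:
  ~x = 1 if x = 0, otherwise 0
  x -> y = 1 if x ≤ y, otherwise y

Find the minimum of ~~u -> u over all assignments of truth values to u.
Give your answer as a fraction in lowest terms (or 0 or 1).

1/4

Take u = 1/4:
~u = ~1/4 = 0
~~u = ~0 = 1
~~u -> u = 1 -> 1/4 = 1/4
No assignment yields a value below 1/4, so this is the minimum.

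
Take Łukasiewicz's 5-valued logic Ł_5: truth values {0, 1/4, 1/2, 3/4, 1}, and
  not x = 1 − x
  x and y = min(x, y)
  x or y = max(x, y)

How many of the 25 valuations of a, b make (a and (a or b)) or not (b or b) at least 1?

value 1: 9 assignments (counts)
value 3/4: 7 assignments
value 1/2: 5 assignments
value 1/4: 3 assignments
value 0: 1 assignment
So 9 of the 25 assignments meet the threshold.

9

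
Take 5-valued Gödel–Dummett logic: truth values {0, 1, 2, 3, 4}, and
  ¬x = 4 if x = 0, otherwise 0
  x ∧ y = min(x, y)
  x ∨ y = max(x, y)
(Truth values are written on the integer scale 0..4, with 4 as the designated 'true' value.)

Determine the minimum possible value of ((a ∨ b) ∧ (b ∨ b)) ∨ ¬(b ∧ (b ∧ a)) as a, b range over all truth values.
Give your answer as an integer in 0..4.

1

Take a = 1, b = 1:
a ∨ b = 1 ∨ 1 = 1
b ∨ b = 1 ∨ 1 = 1
(a ∨ b) ∧ (b ∨ b) = 1 ∧ 1 = 1
b ∧ a = 1 ∧ 1 = 1
b ∧ (b ∧ a) = 1 ∧ 1 = 1
¬(b ∧ (b ∧ a)) = ¬1 = 0
((a ∨ b) ∧ (b ∨ b)) ∨ ¬(b ∧ (b ∧ a)) = 1 ∨ 0 = 1
No assignment yields a value below 1, so this is the minimum.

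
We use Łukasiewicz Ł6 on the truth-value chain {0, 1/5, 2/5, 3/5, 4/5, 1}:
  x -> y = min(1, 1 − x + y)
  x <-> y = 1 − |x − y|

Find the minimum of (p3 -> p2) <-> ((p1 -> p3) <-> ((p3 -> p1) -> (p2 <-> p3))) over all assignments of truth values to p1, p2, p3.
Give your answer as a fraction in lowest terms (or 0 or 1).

0

Take p1 = 0, p2 = 0, p3 = 1:
p3 -> p2 = 1 -> 0 = 0
p1 -> p3 = 0 -> 1 = 1
p3 -> p1 = 1 -> 0 = 0
p2 <-> p3 = 0 <-> 1 = 0
(p3 -> p1) -> (p2 <-> p3) = 0 -> 0 = 1
(p1 -> p3) <-> ((p3 -> p1) -> (p2 <-> p3)) = 1 <-> 1 = 1
(p3 -> p2) <-> ((p1 -> p3) <-> ((p3 -> p1) -> (p2 <-> p3))) = 0 <-> 1 = 0
No assignment yields a value below 0, so this is the minimum.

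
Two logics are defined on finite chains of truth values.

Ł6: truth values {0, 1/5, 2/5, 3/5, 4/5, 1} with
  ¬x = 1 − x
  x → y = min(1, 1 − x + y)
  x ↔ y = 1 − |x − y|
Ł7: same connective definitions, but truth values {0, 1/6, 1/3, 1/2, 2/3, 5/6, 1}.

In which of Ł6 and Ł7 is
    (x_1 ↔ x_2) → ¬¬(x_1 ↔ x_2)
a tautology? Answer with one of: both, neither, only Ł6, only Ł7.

both

In Ł6: every assignment gives 1 — tautology.
In Ł7: every assignment gives 1 — tautology.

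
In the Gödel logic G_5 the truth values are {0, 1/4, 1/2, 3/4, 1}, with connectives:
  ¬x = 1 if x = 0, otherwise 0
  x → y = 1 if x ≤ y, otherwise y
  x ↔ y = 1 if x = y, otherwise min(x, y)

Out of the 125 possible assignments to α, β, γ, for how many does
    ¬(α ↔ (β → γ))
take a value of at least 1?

value 1: 37 assignments (counts)
value 0: 88 assignments
So 37 of the 125 assignments meet the threshold.

37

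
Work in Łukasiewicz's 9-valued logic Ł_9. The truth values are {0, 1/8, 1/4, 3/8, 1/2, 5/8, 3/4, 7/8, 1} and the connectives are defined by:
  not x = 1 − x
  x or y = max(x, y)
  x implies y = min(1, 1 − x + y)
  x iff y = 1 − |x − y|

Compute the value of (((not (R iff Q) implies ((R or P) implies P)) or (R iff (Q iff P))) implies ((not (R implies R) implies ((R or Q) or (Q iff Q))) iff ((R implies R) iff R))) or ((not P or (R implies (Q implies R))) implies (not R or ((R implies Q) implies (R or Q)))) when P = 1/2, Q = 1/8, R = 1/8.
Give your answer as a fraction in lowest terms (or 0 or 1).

R iff Q = 1/8 iff 1/8 = 1
not (R iff Q) = not 1 = 0
R or P = 1/8 or 1/2 = 1/2
(R or P) implies P = 1/2 implies 1/2 = 1
not (R iff Q) implies ((R or P) implies P) = 0 implies 1 = 1
Q iff P = 1/8 iff 1/2 = 5/8
R iff (Q iff P) = 1/8 iff 5/8 = 1/2
(not (R iff Q) implies ((R or P) implies P)) or (R iff (Q iff P)) = 1 or 1/2 = 1
R implies R = 1/8 implies 1/8 = 1
not (R implies R) = not 1 = 0
R or Q = 1/8 or 1/8 = 1/8
Q iff Q = 1/8 iff 1/8 = 1
(R or Q) or (Q iff Q) = 1/8 or 1 = 1
not (R implies R) implies ((R or Q) or (Q iff Q)) = 0 implies 1 = 1
R implies R = 1/8 implies 1/8 = 1
(R implies R) iff R = 1 iff 1/8 = 1/8
(not (R implies R) implies ((R or Q) or (Q iff Q))) iff ((R implies R) iff R) = 1 iff 1/8 = 1/8
((not (R iff Q) implies ((R or P) implies P)) or (R iff (Q iff P))) implies ((not (R implies R) implies ((R or Q) or (Q iff Q))) iff ((R implies R) iff R)) = 1 implies 1/8 = 1/8
not P = not 1/2 = 1/2
Q implies R = 1/8 implies 1/8 = 1
R implies (Q implies R) = 1/8 implies 1 = 1
not P or (R implies (Q implies R)) = 1/2 or 1 = 1
not R = not 1/8 = 7/8
R implies Q = 1/8 implies 1/8 = 1
R or Q = 1/8 or 1/8 = 1/8
(R implies Q) implies (R or Q) = 1 implies 1/8 = 1/8
not R or ((R implies Q) implies (R or Q)) = 7/8 or 1/8 = 7/8
(not P or (R implies (Q implies R))) implies (not R or ((R implies Q) implies (R or Q))) = 1 implies 7/8 = 7/8
(((not (R iff Q) implies ((R or P) implies P)) or (R iff (Q iff P))) implies ((not (R implies R) implies ((R or Q) or (Q iff Q))) iff ((R implies R) iff R))) or ((not P or (R implies (Q implies R))) implies (not R or ((R implies Q) implies (R or Q)))) = 1/8 or 7/8 = 7/8

7/8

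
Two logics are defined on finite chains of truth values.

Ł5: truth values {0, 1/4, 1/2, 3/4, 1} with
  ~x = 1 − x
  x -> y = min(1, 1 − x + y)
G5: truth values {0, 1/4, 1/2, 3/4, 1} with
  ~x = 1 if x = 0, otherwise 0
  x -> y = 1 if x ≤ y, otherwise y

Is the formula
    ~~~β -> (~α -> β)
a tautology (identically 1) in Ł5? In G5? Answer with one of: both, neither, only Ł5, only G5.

neither

In Ł5: at α = 0, β = 0 the value is 0 — not a tautology.
In G5: at α = 0, β = 0 the value is 0 — not a tautology.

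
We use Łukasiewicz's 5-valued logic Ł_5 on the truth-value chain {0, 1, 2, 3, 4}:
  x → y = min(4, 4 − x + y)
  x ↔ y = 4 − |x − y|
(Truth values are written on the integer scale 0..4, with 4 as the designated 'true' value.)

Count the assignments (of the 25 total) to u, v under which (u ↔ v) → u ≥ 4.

13

value 4: 13 assignments (counts)
value 3: 5 assignments
value 2: 4 assignments
value 1: 2 assignments
value 0: 1 assignment
So 13 of the 25 assignments meet the threshold.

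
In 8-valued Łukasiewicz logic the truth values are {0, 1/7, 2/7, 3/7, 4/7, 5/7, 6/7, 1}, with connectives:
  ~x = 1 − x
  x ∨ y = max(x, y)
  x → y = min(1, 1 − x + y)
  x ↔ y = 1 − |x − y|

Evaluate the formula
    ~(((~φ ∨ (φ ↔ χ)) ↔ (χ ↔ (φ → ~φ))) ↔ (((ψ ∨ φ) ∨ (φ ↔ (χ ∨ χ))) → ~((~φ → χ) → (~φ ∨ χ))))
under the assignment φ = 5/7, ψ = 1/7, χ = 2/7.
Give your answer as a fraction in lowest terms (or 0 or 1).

~φ = ~5/7 = 2/7
φ ↔ χ = 5/7 ↔ 2/7 = 4/7
~φ ∨ (φ ↔ χ) = 2/7 ∨ 4/7 = 4/7
~φ = ~5/7 = 2/7
φ → ~φ = 5/7 → 2/7 = 4/7
χ ↔ (φ → ~φ) = 2/7 ↔ 4/7 = 5/7
(~φ ∨ (φ ↔ χ)) ↔ (χ ↔ (φ → ~φ)) = 4/7 ↔ 5/7 = 6/7
ψ ∨ φ = 1/7 ∨ 5/7 = 5/7
χ ∨ χ = 2/7 ∨ 2/7 = 2/7
φ ↔ (χ ∨ χ) = 5/7 ↔ 2/7 = 4/7
(ψ ∨ φ) ∨ (φ ↔ (χ ∨ χ)) = 5/7 ∨ 4/7 = 5/7
~φ = ~5/7 = 2/7
~φ → χ = 2/7 → 2/7 = 1
~φ = ~5/7 = 2/7
~φ ∨ χ = 2/7 ∨ 2/7 = 2/7
(~φ → χ) → (~φ ∨ χ) = 1 → 2/7 = 2/7
~((~φ → χ) → (~φ ∨ χ)) = ~2/7 = 5/7
((ψ ∨ φ) ∨ (φ ↔ (χ ∨ χ))) → ~((~φ → χ) → (~φ ∨ χ)) = 5/7 → 5/7 = 1
((~φ ∨ (φ ↔ χ)) ↔ (χ ↔ (φ → ~φ))) ↔ (((ψ ∨ φ) ∨ (φ ↔ (χ ∨ χ))) → ~((~φ → χ) → (~φ ∨ χ))) = 6/7 ↔ 1 = 6/7
~(((~φ ∨ (φ ↔ χ)) ↔ (χ ↔ (φ → ~φ))) ↔ (((ψ ∨ φ) ∨ (φ ↔ (χ ∨ χ))) → ~((~φ → χ) → (~φ ∨ χ)))) = ~6/7 = 1/7

1/7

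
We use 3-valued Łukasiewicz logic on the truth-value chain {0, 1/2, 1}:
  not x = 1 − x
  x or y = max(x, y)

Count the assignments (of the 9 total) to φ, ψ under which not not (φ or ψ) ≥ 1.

5

φ = 0, ψ = 0 ↦ 0  <
φ = 0, ψ = 1/2 ↦ 1/2  <
φ = 0, ψ = 1 ↦ 1  ≥
φ = 1/2, ψ = 0 ↦ 1/2  <
φ = 1/2, ψ = 1/2 ↦ 1/2  <
φ = 1/2, ψ = 1 ↦ 1  ≥
φ = 1, ψ = 0 ↦ 1  ≥
φ = 1, ψ = 1/2 ↦ 1  ≥
φ = 1, ψ = 1 ↦ 1  ≥
So 5 of the 9 assignments meet the threshold.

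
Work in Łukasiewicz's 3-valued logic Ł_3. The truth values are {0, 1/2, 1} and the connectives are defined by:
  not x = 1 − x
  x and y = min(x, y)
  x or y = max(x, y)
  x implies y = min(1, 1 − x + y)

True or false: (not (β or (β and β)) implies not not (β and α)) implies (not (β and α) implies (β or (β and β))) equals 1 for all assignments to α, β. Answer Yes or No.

Yes

α = 0, β = 0 ↦ 1
α = 0, β = 1/2 ↦ 1
α = 0, β = 1 ↦ 1
α = 1/2, β = 0 ↦ 1
α = 1/2, β = 1/2 ↦ 1
α = 1/2, β = 1 ↦ 1
α = 1, β = 0 ↦ 1
α = 1, β = 1/2 ↦ 1
α = 1, β = 1 ↦ 1
Every assignment gives a value ≥ 1.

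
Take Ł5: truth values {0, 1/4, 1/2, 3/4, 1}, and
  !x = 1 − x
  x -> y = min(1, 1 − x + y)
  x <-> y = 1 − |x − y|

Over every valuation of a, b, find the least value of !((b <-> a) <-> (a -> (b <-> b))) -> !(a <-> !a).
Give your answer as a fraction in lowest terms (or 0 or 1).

Take a = 1/2, b = 0:
b <-> a = 0 <-> 1/2 = 1/2
b <-> b = 0 <-> 0 = 1
a -> (b <-> b) = 1/2 -> 1 = 1
(b <-> a) <-> (a -> (b <-> b)) = 1/2 <-> 1 = 1/2
!((b <-> a) <-> (a -> (b <-> b))) = !1/2 = 1/2
!a = !1/2 = 1/2
a <-> !a = 1/2 <-> 1/2 = 1
!(a <-> !a) = !1 = 0
!((b <-> a) <-> (a -> (b <-> b))) -> !(a <-> !a) = 1/2 -> 0 = 1/2
No assignment yields a value below 1/2, so this is the minimum.

1/2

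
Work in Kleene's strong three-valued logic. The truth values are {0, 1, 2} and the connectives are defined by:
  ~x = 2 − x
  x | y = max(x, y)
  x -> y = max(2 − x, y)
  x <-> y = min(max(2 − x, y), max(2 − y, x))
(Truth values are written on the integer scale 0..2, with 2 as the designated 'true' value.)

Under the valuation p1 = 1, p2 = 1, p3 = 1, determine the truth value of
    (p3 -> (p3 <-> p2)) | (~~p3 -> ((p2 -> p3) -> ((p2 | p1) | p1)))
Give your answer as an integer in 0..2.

1

p3 <-> p2 = 1 <-> 1 = 1
p3 -> (p3 <-> p2) = 1 -> 1 = 1
~p3 = ~1 = 1
~~p3 = ~1 = 1
p2 -> p3 = 1 -> 1 = 1
p2 | p1 = 1 | 1 = 1
(p2 | p1) | p1 = 1 | 1 = 1
(p2 -> p3) -> ((p2 | p1) | p1) = 1 -> 1 = 1
~~p3 -> ((p2 -> p3) -> ((p2 | p1) | p1)) = 1 -> 1 = 1
(p3 -> (p3 <-> p2)) | (~~p3 -> ((p2 -> p3) -> ((p2 | p1) | p1))) = 1 | 1 = 1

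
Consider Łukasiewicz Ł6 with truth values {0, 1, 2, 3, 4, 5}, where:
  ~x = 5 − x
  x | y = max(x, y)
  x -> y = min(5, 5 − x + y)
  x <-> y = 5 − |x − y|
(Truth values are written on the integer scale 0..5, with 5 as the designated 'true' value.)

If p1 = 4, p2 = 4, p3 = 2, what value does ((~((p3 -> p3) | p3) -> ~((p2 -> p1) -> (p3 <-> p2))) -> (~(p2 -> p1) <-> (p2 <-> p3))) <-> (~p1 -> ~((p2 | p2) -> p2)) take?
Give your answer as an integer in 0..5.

p3 -> p3 = 2 -> 2 = 5
(p3 -> p3) | p3 = 5 | 2 = 5
~((p3 -> p3) | p3) = ~5 = 0
p2 -> p1 = 4 -> 4 = 5
p3 <-> p2 = 2 <-> 4 = 3
(p2 -> p1) -> (p3 <-> p2) = 5 -> 3 = 3
~((p2 -> p1) -> (p3 <-> p2)) = ~3 = 2
~((p3 -> p3) | p3) -> ~((p2 -> p1) -> (p3 <-> p2)) = 0 -> 2 = 5
p2 -> p1 = 4 -> 4 = 5
~(p2 -> p1) = ~5 = 0
p2 <-> p3 = 4 <-> 2 = 3
~(p2 -> p1) <-> (p2 <-> p3) = 0 <-> 3 = 2
(~((p3 -> p3) | p3) -> ~((p2 -> p1) -> (p3 <-> p2))) -> (~(p2 -> p1) <-> (p2 <-> p3)) = 5 -> 2 = 2
~p1 = ~4 = 1
p2 | p2 = 4 | 4 = 4
(p2 | p2) -> p2 = 4 -> 4 = 5
~((p2 | p2) -> p2) = ~5 = 0
~p1 -> ~((p2 | p2) -> p2) = 1 -> 0 = 4
((~((p3 -> p3) | p3) -> ~((p2 -> p1) -> (p3 <-> p2))) -> (~(p2 -> p1) <-> (p2 <-> p3))) <-> (~p1 -> ~((p2 | p2) -> p2)) = 2 <-> 4 = 3

3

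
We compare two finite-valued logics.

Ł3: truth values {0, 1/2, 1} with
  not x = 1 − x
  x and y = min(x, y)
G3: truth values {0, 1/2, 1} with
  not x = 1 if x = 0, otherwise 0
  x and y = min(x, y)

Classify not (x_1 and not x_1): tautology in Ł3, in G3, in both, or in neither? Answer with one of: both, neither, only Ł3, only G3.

In Ł3: at x_1 = 1/2 the value is 1/2 — not a tautology.
In G3: every assignment gives 1 — tautology.

only G3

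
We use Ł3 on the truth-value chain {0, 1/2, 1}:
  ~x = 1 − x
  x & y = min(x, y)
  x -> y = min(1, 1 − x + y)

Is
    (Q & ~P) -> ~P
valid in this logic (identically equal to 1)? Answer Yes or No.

Yes

P = 0, Q = 0 ↦ 1
P = 0, Q = 1/2 ↦ 1
P = 0, Q = 1 ↦ 1
P = 1/2, Q = 0 ↦ 1
P = 1/2, Q = 1/2 ↦ 1
P = 1/2, Q = 1 ↦ 1
P = 1, Q = 0 ↦ 1
P = 1, Q = 1/2 ↦ 1
P = 1, Q = 1 ↦ 1
Every assignment gives a value ≥ 1.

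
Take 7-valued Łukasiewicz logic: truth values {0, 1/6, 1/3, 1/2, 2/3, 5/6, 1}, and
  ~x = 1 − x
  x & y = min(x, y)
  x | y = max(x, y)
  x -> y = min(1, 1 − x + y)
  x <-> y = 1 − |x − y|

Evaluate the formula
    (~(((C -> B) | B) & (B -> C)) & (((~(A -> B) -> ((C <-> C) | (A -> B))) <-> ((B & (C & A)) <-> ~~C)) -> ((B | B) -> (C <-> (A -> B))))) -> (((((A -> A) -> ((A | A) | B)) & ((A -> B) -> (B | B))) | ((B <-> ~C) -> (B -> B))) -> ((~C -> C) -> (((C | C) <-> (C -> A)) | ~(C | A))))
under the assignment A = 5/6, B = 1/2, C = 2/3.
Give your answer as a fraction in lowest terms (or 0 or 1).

C -> B = 2/3 -> 1/2 = 5/6
(C -> B) | B = 5/6 | 1/2 = 5/6
B -> C = 1/2 -> 2/3 = 1
((C -> B) | B) & (B -> C) = 5/6 & 1 = 5/6
~(((C -> B) | B) & (B -> C)) = ~5/6 = 1/6
A -> B = 5/6 -> 1/2 = 2/3
~(A -> B) = ~2/3 = 1/3
C <-> C = 2/3 <-> 2/3 = 1
A -> B = 5/6 -> 1/2 = 2/3
(C <-> C) | (A -> B) = 1 | 2/3 = 1
~(A -> B) -> ((C <-> C) | (A -> B)) = 1/3 -> 1 = 1
C & A = 2/3 & 5/6 = 2/3
B & (C & A) = 1/2 & 2/3 = 1/2
~C = ~2/3 = 1/3
~~C = ~1/3 = 2/3
(B & (C & A)) <-> ~~C = 1/2 <-> 2/3 = 5/6
(~(A -> B) -> ((C <-> C) | (A -> B))) <-> ((B & (C & A)) <-> ~~C) = 1 <-> 5/6 = 5/6
B | B = 1/2 | 1/2 = 1/2
A -> B = 5/6 -> 1/2 = 2/3
C <-> (A -> B) = 2/3 <-> 2/3 = 1
(B | B) -> (C <-> (A -> B)) = 1/2 -> 1 = 1
((~(A -> B) -> ((C <-> C) | (A -> B))) <-> ((B & (C & A)) <-> ~~C)) -> ((B | B) -> (C <-> (A -> B))) = 5/6 -> 1 = 1
~(((C -> B) | B) & (B -> C)) & (((~(A -> B) -> ((C <-> C) | (A -> B))) <-> ((B & (C & A)) <-> ~~C)) -> ((B | B) -> (C <-> (A -> B)))) = 1/6 & 1 = 1/6
A -> A = 5/6 -> 5/6 = 1
A | A = 5/6 | 5/6 = 5/6
(A | A) | B = 5/6 | 1/2 = 5/6
(A -> A) -> ((A | A) | B) = 1 -> 5/6 = 5/6
A -> B = 5/6 -> 1/2 = 2/3
B | B = 1/2 | 1/2 = 1/2
(A -> B) -> (B | B) = 2/3 -> 1/2 = 5/6
((A -> A) -> ((A | A) | B)) & ((A -> B) -> (B | B)) = 5/6 & 5/6 = 5/6
~C = ~2/3 = 1/3
B <-> ~C = 1/2 <-> 1/3 = 5/6
B -> B = 1/2 -> 1/2 = 1
(B <-> ~C) -> (B -> B) = 5/6 -> 1 = 1
(((A -> A) -> ((A | A) | B)) & ((A -> B) -> (B | B))) | ((B <-> ~C) -> (B -> B)) = 5/6 | 1 = 1
~C = ~2/3 = 1/3
~C -> C = 1/3 -> 2/3 = 1
C | C = 2/3 | 2/3 = 2/3
C -> A = 2/3 -> 5/6 = 1
(C | C) <-> (C -> A) = 2/3 <-> 1 = 2/3
C | A = 2/3 | 5/6 = 5/6
~(C | A) = ~5/6 = 1/6
((C | C) <-> (C -> A)) | ~(C | A) = 2/3 | 1/6 = 2/3
(~C -> C) -> (((C | C) <-> (C -> A)) | ~(C | A)) = 1 -> 2/3 = 2/3
((((A -> A) -> ((A | A) | B)) & ((A -> B) -> (B | B))) | ((B <-> ~C) -> (B -> B))) -> ((~C -> C) -> (((C | C) <-> (C -> A)) | ~(C | A))) = 1 -> 2/3 = 2/3
(~(((C -> B) | B) & (B -> C)) & (((~(A -> B) -> ((C <-> C) | (A -> B))) <-> ((B & (C & A)) <-> ~~C)) -> ((B | B) -> (C <-> (A -> B))))) -> (((((A -> A) -> ((A | A) | B)) & ((A -> B) -> (B | B))) | ((B <-> ~C) -> (B -> B))) -> ((~C -> C) -> (((C | C) <-> (C -> A)) | ~(C | A)))) = 1/6 -> 2/3 = 1

1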